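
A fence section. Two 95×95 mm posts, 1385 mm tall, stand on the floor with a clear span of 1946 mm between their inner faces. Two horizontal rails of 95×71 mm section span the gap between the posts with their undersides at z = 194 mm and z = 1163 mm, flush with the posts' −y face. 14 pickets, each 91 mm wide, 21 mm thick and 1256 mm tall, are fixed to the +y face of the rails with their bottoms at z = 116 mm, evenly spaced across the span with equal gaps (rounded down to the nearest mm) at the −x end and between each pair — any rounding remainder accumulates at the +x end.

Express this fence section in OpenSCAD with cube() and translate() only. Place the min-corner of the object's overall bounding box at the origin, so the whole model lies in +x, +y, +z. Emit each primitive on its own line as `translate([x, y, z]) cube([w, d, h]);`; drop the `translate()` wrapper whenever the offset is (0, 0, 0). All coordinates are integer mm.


cube([95, 95, 1385]);
translate([2041, 0, 0]) cube([95, 95, 1385]);
translate([95, 0, 194]) cube([1946, 95, 71]);
translate([95, 0, 1163]) cube([1946, 95, 71]);
translate([139, 95, 116]) cube([91, 21, 1256]);
translate([274, 95, 116]) cube([91, 21, 1256]);
translate([409, 95, 116]) cube([91, 21, 1256]);
translate([544, 95, 116]) cube([91, 21, 1256]);
translate([679, 95, 116]) cube([91, 21, 1256]);
translate([814, 95, 116]) cube([91, 21, 1256]);
translate([949, 95, 116]) cube([91, 21, 1256]);
translate([1084, 95, 116]) cube([91, 21, 1256]);
translate([1219, 95, 116]) cube([91, 21, 1256]);
translate([1354, 95, 116]) cube([91, 21, 1256]);
translate([1489, 95, 116]) cube([91, 21, 1256]);
translate([1624, 95, 116]) cube([91, 21, 1256]);
translate([1759, 95, 116]) cube([91, 21, 1256]);
translate([1894, 95, 116]) cube([91, 21, 1256]);


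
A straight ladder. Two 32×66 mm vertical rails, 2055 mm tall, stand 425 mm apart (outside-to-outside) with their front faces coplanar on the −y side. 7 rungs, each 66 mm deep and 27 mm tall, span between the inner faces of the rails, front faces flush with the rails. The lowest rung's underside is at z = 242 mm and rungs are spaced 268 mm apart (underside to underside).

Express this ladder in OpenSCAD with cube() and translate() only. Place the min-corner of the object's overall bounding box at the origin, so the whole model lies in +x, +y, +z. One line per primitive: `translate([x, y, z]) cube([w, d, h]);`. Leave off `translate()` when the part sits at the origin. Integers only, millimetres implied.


cube([32, 66, 2055]);
translate([393, 0, 0]) cube([32, 66, 2055]);
translate([32, 0, 242]) cube([361, 66, 27]);
translate([32, 0, 510]) cube([361, 66, 27]);
translate([32, 0, 778]) cube([361, 66, 27]);
translate([32, 0, 1046]) cube([361, 66, 27]);
translate([32, 0, 1314]) cube([361, 66, 27]);
translate([32, 0, 1582]) cube([361, 66, 27]);
translate([32, 0, 1850]) cube([361, 66, 27]);


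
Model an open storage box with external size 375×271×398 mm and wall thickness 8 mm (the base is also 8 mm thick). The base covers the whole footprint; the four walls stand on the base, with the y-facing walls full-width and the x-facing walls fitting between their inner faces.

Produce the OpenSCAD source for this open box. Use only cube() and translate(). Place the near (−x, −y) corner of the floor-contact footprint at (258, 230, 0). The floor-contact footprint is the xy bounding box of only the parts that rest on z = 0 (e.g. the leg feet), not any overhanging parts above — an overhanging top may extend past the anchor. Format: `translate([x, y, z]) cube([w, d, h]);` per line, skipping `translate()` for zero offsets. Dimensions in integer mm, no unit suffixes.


translate([258, 230, 0]) cube([375, 271, 8]);
translate([258, 230, 8]) cube([375, 8, 390]);
translate([258, 493, 8]) cube([375, 8, 390]);
translate([258, 238, 8]) cube([8, 255, 390]);
translate([625, 238, 8]) cube([8, 255, 390]);


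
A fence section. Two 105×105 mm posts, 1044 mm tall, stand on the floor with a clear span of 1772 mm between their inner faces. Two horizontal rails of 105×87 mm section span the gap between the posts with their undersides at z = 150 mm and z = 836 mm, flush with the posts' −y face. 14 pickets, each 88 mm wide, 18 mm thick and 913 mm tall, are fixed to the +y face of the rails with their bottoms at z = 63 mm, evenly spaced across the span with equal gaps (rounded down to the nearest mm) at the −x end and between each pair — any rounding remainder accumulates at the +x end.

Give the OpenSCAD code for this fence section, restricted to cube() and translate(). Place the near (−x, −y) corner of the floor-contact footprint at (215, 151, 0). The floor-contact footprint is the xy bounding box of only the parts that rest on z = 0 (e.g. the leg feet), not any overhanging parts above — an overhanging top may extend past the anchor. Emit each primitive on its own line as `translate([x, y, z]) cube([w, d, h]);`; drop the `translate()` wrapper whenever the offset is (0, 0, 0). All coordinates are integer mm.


translate([215, 151, 0]) cube([105, 105, 1044]);
translate([2092, 151, 0]) cube([105, 105, 1044]);
translate([320, 151, 150]) cube([1772, 105, 87]);
translate([320, 151, 836]) cube([1772, 105, 87]);
translate([356, 256, 63]) cube([88, 18, 913]);
translate([480, 256, 63]) cube([88, 18, 913]);
translate([604, 256, 63]) cube([88, 18, 913]);
translate([728, 256, 63]) cube([88, 18, 913]);
translate([852, 256, 63]) cube([88, 18, 913]);
translate([976, 256, 63]) cube([88, 18, 913]);
translate([1100, 256, 63]) cube([88, 18, 913]);
translate([1224, 256, 63]) cube([88, 18, 913]);
translate([1348, 256, 63]) cube([88, 18, 913]);
translate([1472, 256, 63]) cube([88, 18, 913]);
translate([1596, 256, 63]) cube([88, 18, 913]);
translate([1720, 256, 63]) cube([88, 18, 913]);
translate([1844, 256, 63]) cube([88, 18, 913]);
translate([1968, 256, 63]) cube([88, 18, 913]);


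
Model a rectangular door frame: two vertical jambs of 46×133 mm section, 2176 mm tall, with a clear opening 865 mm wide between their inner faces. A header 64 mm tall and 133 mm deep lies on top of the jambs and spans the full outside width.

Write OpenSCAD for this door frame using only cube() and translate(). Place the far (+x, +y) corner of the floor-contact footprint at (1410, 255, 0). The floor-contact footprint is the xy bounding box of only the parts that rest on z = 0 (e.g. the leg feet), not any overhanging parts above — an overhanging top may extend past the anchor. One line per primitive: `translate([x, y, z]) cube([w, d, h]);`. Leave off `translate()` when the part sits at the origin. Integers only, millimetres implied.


translate([453, 122, 0]) cube([46, 133, 2176]);
translate([1364, 122, 0]) cube([46, 133, 2176]);
translate([453, 122, 2176]) cube([957, 133, 64]);


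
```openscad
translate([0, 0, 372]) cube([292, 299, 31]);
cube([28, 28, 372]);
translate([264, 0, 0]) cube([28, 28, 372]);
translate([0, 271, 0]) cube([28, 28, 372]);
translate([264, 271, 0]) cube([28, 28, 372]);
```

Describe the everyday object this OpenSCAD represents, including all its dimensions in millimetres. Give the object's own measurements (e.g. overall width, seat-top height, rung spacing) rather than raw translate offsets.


A four-legged stool. The seat is a 292×299×31 mm slab whose top surface is at z = 403 mm; four square legs, each 28×28 mm in cross-section, run from the floor (z = 0) to the underside of the seat, each flush with a corner of the seat.


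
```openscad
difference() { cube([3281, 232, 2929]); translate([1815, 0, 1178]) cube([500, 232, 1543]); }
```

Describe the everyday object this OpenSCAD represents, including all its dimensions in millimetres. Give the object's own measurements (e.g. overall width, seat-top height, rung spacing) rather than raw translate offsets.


A wall 3281 mm long (x), 232 mm thick (y), 2929 mm tall, with a rectangular window opening cut through it. The opening is 500 mm wide and 1543 mm tall; its sill is at z = 1178 mm and its near (−x) edge is 1815 mm from the wall's −x end. The opening passes through the full wall thickness.


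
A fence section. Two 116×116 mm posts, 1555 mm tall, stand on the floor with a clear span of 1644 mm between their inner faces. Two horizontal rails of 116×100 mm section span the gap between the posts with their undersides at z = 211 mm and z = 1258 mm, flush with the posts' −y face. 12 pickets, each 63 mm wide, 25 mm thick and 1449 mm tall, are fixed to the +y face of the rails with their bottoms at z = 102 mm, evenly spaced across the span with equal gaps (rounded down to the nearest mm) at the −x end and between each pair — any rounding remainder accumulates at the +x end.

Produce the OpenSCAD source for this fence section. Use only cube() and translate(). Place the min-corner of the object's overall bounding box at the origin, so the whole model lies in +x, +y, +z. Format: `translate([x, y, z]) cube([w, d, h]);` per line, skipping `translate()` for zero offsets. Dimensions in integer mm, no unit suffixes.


cube([116, 116, 1555]);
translate([1760, 0, 0]) cube([116, 116, 1555]);
translate([116, 0, 211]) cube([1644, 116, 100]);
translate([116, 0, 1258]) cube([1644, 116, 100]);
translate([184, 116, 102]) cube([63, 25, 1449]);
translate([315, 116, 102]) cube([63, 25, 1449]);
translate([446, 116, 102]) cube([63, 25, 1449]);
translate([577, 116, 102]) cube([63, 25, 1449]);
translate([708, 116, 102]) cube([63, 25, 1449]);
translate([839, 116, 102]) cube([63, 25, 1449]);
translate([970, 116, 102]) cube([63, 25, 1449]);
translate([1101, 116, 102]) cube([63, 25, 1449]);
translate([1232, 116, 102]) cube([63, 25, 1449]);
translate([1363, 116, 102]) cube([63, 25, 1449]);
translate([1494, 116, 102]) cube([63, 25, 1449]);
translate([1625, 116, 102]) cube([63, 25, 1449]);


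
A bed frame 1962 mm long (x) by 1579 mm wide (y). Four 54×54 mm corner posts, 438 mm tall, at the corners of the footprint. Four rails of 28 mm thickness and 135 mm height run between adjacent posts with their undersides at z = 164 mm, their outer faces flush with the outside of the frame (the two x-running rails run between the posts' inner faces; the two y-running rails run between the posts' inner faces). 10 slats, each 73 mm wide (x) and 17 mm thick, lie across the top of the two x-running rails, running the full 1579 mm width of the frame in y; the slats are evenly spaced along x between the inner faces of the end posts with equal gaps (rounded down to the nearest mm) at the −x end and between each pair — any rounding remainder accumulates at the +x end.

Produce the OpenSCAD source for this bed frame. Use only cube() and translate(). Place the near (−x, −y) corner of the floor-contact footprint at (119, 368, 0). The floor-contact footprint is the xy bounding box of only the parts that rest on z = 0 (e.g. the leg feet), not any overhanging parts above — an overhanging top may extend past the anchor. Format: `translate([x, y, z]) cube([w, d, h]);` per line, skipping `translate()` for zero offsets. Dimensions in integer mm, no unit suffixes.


// slat z = rail_z + rail_h = 164 + 135 = 299
// slat gap = ⌊(1854 − 10·73) / 11⌋ = 102
translate([119, 368, 0]) cube([54, 54, 438]);
translate([119, 1893, 0]) cube([54, 54, 438]);
translate([2027, 368, 0]) cube([54, 54, 438]);
translate([2027, 1893, 0]) cube([54, 54, 438]);
translate([173, 368, 164]) cube([1854, 28, 135]);
translate([173, 1919, 164]) cube([1854, 28, 135]);
translate([119, 422, 164]) cube([28, 1471, 135]);
translate([2053, 422, 164]) cube([28, 1471, 135]);
translate([275, 368, 299]) cube([73, 1579, 17]);
translate([450, 368, 299]) cube([73, 1579, 17]);
translate([625, 368, 299]) cube([73, 1579, 17]);
translate([800, 368, 299]) cube([73, 1579, 17]);
translate([975, 368, 299]) cube([73, 1579, 17]);
translate([1150, 368, 299]) cube([73, 1579, 17]);
translate([1325, 368, 299]) cube([73, 1579, 17]);
translate([1500, 368, 299]) cube([73, 1579, 17]);
translate([1675, 368, 299]) cube([73, 1579, 17]);
translate([1850, 368, 299]) cube([73, 1579, 17]);


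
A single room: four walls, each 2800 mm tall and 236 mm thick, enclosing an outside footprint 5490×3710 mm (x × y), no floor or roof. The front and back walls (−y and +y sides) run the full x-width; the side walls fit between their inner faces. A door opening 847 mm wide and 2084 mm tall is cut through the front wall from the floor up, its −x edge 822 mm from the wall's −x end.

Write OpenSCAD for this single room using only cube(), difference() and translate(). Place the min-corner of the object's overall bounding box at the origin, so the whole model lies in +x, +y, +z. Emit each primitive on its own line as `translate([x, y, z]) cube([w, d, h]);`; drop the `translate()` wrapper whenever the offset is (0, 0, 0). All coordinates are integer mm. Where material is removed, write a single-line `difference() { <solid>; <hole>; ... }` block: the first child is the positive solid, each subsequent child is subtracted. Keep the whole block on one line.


difference() { cube([5490, 236, 2800]); translate([822, 0, 0]) cube([847, 236, 2084]); }
translate([0, 3474, 0]) cube([5490, 236, 2800]);
translate([0, 236, 0]) cube([236, 3238, 2800]);
translate([5254, 236, 0]) cube([236, 3238, 2800]);


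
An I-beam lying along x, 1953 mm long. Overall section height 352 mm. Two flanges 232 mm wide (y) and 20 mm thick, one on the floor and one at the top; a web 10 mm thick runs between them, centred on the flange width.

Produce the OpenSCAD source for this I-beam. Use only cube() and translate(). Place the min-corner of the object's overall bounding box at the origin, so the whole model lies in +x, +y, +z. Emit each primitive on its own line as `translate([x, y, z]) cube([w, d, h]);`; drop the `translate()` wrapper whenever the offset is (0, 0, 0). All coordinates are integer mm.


cube([1953, 232, 20]);
translate([0, 111, 20]) cube([1953, 10, 312]);
translate([0, 0, 332]) cube([1953, 232, 20]);


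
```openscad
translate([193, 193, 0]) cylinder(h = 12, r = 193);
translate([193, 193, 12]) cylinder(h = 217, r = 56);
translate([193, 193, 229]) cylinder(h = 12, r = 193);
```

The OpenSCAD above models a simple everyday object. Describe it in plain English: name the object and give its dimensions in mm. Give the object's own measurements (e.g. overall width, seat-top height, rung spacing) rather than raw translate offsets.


A spool: two coaxial disc flanges of radius 193 mm and thickness 12 mm, joined by a core cylinder of radius 56 mm and height 217 mm. The lower flange rests on z = 0 and the three cylinders share a vertical axis.


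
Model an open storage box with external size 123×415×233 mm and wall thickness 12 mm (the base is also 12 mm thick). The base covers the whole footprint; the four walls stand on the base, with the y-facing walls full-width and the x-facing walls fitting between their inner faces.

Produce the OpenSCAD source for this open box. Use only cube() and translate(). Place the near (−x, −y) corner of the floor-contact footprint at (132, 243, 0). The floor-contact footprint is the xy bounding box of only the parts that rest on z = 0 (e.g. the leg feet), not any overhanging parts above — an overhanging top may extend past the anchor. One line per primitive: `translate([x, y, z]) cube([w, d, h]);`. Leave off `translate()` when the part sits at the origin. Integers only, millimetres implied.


translate([132, 243, 0]) cube([123, 415, 12]);
translate([132, 243, 12]) cube([123, 12, 221]);
translate([132, 646, 12]) cube([123, 12, 221]);
translate([132, 255, 12]) cube([12, 391, 221]);
translate([243, 255, 12]) cube([12, 391, 221]);


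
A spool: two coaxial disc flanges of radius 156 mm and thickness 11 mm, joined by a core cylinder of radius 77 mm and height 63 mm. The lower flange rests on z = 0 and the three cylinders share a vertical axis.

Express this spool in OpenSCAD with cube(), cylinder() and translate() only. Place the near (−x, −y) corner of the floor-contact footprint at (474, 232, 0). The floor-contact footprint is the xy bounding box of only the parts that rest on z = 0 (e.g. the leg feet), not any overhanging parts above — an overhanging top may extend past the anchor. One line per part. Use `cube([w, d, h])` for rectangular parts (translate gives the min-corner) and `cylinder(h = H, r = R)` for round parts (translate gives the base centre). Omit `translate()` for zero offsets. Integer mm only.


translate([630, 388, 0]) cylinder(h = 11, r = 156);
translate([630, 388, 11]) cylinder(h = 63, r = 77);
translate([630, 388, 74]) cylinder(h = 11, r = 156);


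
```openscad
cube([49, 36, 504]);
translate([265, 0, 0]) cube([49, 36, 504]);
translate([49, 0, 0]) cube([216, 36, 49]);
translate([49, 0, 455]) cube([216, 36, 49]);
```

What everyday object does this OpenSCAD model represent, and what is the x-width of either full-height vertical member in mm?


A picture frame. The border width is 49 mm.

Four thin pieces enclosing a rectangular opening — a picture frame. The two full-height stiles are 504 mm tall; the top rail sits at z = 455 and is 49 mm tall, so the border above the opening is 504 − 455 = 49 mm, matching the stile x-width.


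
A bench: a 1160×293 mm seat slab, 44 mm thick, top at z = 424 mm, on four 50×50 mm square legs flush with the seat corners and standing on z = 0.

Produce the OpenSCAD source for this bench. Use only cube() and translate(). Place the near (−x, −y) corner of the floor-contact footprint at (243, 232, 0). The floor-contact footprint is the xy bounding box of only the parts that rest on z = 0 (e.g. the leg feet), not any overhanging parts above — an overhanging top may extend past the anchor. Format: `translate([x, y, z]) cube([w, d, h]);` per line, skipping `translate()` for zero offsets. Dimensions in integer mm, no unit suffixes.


translate([243, 232, 380]) cube([1160, 293, 44]);
translate([243, 232, 0]) cube([50, 50, 380]);
translate([243, 475, 0]) cube([50, 50, 380]);
translate([1353, 232, 0]) cube([50, 50, 380]);
translate([1353, 475, 0]) cube([50, 50, 380]);


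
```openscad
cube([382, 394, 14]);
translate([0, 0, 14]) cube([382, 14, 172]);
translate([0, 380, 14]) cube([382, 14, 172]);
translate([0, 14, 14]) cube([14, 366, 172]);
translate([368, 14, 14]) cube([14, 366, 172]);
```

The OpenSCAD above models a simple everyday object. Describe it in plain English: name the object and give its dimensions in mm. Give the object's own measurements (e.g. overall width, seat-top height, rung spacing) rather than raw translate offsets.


An open-topped rectangular box: outside dimensions 382×394×186 mm, with a uniform wall and base thickness of 14 mm. The base is a full 382×394 slab on the floor; four walls sit on top of the base. The front and back walls (the −y and +y sides) span the full width; the two side walls fit between them.


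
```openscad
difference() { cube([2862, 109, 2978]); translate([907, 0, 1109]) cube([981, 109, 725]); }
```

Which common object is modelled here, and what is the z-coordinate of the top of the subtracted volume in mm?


A wall with a window opening. The window head height is 1834 mm.

A wall with a rectangular opening subtracted — a window. Sill at z = 1109, opening 725 mm tall, so the head is at 1109 + 725 = 1834 mm.


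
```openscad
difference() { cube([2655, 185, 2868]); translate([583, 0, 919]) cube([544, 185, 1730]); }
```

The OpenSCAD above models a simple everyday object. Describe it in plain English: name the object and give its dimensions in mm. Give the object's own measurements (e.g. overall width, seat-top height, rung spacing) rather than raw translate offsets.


A wall 2655 mm long (x), 185 mm thick (y), 2868 mm tall, with a rectangular window opening cut through it. The opening is 544 mm wide and 1730 mm tall; its sill is at z = 919 mm and its near (−x) edge is 583 mm from the wall's −x end. The opening passes through the full wall thickness.


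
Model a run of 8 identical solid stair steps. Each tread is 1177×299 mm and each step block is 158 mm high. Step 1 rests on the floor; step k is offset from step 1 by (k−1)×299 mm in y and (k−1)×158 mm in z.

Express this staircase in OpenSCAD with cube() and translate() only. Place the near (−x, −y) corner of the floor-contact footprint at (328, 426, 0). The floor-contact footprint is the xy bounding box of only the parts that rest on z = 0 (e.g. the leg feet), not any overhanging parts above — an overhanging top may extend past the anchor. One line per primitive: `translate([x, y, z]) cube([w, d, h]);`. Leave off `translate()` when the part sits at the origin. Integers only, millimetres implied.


translate([328, 426, 0]) cube([1177, 299, 158]);
translate([328, 725, 158]) cube([1177, 299, 158]);
translate([328, 1024, 316]) cube([1177, 299, 158]);
translate([328, 1323, 474]) cube([1177, 299, 158]);
translate([328, 1622, 632]) cube([1177, 299, 158]);
translate([328, 1921, 790]) cube([1177, 299, 158]);
translate([328, 2220, 948]) cube([1177, 299, 158]);
translate([328, 2519, 1106]) cube([1177, 299, 158]);


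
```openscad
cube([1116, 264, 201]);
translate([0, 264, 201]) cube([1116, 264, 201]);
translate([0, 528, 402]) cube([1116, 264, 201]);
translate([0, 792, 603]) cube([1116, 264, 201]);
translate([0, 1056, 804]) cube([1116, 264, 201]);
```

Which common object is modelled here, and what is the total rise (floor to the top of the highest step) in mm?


A staircase. The total rise is 1005 mm.

5 identical blocks, each offset up and back from the previous — a staircase. Each step is 201 mm tall and there are 5 of them, so the total rise is 5 × 201 = 1005 mm.


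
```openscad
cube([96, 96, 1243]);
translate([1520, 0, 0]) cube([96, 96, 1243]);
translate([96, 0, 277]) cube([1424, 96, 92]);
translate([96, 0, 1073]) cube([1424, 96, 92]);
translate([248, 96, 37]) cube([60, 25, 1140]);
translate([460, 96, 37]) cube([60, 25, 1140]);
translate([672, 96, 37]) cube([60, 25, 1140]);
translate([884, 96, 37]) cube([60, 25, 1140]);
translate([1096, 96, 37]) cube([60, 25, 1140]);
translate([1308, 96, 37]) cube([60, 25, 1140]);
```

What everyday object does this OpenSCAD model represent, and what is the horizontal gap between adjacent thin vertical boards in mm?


A fence section. The picket gap is 152 mm.

Two posts, two rails, 6 pickets — a fence section. Span 1424 mm holds 6 pickets of 60 mm with 7 equal gaps: ⌊(1424 − 6·60) / 7⌋ = 152 mm.


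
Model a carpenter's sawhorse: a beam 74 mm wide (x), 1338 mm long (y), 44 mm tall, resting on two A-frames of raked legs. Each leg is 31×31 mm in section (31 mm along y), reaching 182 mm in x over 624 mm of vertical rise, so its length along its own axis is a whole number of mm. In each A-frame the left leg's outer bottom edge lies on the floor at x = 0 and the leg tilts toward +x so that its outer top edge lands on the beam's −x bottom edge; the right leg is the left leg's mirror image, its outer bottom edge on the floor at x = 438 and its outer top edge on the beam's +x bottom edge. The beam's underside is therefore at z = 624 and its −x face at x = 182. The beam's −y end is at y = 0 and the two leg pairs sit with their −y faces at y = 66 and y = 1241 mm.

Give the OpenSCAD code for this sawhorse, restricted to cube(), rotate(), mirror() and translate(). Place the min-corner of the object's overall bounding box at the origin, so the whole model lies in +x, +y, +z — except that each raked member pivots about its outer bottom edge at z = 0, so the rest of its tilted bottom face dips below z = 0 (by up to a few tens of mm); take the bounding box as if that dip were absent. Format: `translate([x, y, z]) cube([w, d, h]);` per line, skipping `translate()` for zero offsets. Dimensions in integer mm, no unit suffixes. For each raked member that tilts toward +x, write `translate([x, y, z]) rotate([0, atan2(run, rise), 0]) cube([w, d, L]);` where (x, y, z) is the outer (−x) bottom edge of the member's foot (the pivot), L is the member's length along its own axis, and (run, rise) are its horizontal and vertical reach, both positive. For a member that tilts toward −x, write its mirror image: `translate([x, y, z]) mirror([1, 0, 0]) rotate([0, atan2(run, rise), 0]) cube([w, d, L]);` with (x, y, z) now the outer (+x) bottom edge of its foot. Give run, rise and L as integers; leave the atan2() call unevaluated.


translate([182, 0, 624]) cube([74, 1338, 44]);
translate([0, 66, 0]) rotate([0, atan2(182, 624), 0]) cube([31, 31, 650]);
translate([438, 66, 0]) mirror([1, 0, 0]) rotate([0, atan2(182, 624), 0]) cube([31, 31, 650]);
translate([0, 1241, 0]) rotate([0, atan2(182, 624), 0]) cube([31, 31, 650]);
translate([438, 1241, 0]) mirror([1, 0, 0]) rotate([0, atan2(182, 624), 0]) cube([31, 31, 650]);


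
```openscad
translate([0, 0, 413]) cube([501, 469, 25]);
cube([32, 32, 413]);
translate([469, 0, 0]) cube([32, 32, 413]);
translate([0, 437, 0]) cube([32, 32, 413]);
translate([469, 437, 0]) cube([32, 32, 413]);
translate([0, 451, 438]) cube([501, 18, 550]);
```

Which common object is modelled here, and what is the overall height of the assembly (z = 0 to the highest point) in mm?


A chair. The overall height is 988 mm.

A slab on four corner posts with a tall panel at the back — a chair. The seat slab sits at z = 413 with thickness 25, and the 550 mm backrest starts at the seat top, so the overall height is 413 + 25 + 550 = 988 mm.


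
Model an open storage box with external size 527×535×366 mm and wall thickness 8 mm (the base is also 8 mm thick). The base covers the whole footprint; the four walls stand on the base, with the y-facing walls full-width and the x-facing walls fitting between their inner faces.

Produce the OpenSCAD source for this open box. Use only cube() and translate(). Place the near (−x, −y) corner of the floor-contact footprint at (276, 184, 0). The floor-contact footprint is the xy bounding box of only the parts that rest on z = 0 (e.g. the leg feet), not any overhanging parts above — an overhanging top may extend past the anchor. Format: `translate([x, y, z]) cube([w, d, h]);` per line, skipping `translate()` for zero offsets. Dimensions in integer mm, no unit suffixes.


translate([276, 184, 0]) cube([527, 535, 8]);
translate([276, 184, 8]) cube([527, 8, 358]);
translate([276, 711, 8]) cube([527, 8, 358]);
translate([276, 192, 8]) cube([8, 519, 358]);
translate([795, 192, 8]) cube([8, 519, 358]);


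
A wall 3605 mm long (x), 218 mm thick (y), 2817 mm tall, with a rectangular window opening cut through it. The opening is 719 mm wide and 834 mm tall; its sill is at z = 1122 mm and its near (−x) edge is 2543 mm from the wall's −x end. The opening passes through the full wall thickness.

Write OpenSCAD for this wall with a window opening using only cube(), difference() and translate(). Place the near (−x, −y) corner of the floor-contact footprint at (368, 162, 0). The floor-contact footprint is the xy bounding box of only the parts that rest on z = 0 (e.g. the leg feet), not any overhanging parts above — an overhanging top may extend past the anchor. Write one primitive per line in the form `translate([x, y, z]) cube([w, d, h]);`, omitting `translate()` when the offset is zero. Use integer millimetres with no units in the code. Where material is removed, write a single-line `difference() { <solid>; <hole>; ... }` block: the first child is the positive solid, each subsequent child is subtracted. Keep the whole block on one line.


difference() { translate([368, 162, 0]) cube([3605, 218, 2817]); translate([2911, 162, 1122]) cube([719, 218, 834]); }


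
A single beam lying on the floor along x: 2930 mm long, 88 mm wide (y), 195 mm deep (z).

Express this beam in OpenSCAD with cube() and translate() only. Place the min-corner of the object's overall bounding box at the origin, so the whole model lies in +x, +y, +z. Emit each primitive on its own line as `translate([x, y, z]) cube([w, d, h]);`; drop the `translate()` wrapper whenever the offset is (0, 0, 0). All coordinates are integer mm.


cube([2930, 88, 195]);


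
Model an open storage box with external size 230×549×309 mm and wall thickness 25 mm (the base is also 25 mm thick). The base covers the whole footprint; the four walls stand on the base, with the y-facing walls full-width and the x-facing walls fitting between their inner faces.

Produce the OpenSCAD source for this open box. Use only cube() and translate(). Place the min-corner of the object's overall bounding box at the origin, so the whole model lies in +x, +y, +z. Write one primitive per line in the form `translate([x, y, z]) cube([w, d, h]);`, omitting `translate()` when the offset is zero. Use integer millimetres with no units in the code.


cube([230, 549, 25]);
translate([0, 0, 25]) cube([230, 25, 284]);
translate([0, 524, 25]) cube([230, 25, 284]);
translate([0, 25, 25]) cube([25, 499, 284]);
translate([205, 25, 25]) cube([25, 499, 284]);


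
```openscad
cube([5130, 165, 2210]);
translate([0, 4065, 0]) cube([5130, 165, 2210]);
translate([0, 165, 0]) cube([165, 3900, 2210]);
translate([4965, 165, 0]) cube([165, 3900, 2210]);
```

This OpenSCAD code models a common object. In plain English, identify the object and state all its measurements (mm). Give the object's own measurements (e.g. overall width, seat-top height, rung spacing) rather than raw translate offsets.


The wall frame of a small rectangular building: four walls, each 2210 mm tall and 165 mm thick, enclosing a footprint 5130 mm (x) by 4230 mm (y) outside-to-outside, with no floor or roof. The front and back walls (the −y and +y sides) span the full width; the two side walls fit between them.


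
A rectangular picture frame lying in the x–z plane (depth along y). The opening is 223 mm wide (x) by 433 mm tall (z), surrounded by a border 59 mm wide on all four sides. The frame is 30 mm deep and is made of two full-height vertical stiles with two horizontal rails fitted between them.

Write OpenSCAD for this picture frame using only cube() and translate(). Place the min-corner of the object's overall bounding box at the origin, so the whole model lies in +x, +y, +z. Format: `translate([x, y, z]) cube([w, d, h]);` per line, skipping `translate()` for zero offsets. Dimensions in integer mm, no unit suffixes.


cube([59, 30, 551]);
translate([282, 0, 0]) cube([59, 30, 551]);
translate([59, 0, 0]) cube([223, 30, 59]);
translate([59, 0, 492]) cube([223, 30, 59]);


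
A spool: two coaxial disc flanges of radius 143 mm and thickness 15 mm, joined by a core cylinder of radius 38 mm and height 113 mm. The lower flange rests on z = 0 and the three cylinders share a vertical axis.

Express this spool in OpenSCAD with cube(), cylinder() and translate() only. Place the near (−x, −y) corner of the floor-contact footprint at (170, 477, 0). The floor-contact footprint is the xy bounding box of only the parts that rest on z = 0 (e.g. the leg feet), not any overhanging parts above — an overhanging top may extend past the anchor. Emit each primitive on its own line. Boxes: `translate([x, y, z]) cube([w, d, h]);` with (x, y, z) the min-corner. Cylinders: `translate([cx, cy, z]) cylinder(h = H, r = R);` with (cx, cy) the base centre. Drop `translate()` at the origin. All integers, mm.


translate([313, 620, 0]) cylinder(h = 15, r = 143);
translate([313, 620, 15]) cylinder(h = 113, r = 38);
translate([313, 620, 128]) cylinder(h = 15, r = 143);


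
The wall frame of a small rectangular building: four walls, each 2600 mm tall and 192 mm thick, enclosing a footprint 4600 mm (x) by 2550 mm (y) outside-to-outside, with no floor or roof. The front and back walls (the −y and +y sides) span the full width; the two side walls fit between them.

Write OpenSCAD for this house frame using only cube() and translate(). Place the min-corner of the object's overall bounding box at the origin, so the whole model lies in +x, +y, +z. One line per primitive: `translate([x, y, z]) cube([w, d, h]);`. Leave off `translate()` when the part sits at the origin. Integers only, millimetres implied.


cube([4600, 192, 2600]);
translate([0, 2358, 0]) cube([4600, 192, 2600]);
translate([0, 192, 0]) cube([192, 2166, 2600]);
translate([4408, 192, 0]) cube([192, 2166, 2600]);


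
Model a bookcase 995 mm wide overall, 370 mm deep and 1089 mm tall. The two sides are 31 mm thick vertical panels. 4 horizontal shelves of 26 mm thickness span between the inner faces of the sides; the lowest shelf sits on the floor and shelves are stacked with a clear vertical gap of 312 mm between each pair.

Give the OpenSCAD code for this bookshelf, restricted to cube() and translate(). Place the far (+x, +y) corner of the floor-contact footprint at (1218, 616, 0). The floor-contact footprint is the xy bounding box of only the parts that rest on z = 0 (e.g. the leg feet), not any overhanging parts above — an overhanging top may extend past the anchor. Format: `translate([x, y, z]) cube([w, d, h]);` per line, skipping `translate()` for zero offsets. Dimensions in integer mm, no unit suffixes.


translate([223, 246, 0]) cube([31, 370, 1089]);
translate([1187, 246, 0]) cube([31, 370, 1089]);
translate([254, 246, 0]) cube([933, 370, 26]);
translate([254, 246, 338]) cube([933, 370, 26]);
translate([254, 246, 676]) cube([933, 370, 26]);
translate([254, 246, 1014]) cube([933, 370, 26]);


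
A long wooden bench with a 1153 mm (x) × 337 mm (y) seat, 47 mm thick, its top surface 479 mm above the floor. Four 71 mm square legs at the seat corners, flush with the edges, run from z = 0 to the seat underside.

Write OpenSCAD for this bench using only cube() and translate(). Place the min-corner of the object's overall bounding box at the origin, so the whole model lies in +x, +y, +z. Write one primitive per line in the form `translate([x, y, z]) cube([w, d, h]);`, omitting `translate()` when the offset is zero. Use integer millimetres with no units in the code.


translate([0, 0, 432]) cube([1153, 337, 47]);
cube([71, 71, 432]);
translate([0, 266, 0]) cube([71, 71, 432]);
translate([1082, 0, 0]) cube([71, 71, 432]);
translate([1082, 266, 0]) cube([71, 71, 432]);


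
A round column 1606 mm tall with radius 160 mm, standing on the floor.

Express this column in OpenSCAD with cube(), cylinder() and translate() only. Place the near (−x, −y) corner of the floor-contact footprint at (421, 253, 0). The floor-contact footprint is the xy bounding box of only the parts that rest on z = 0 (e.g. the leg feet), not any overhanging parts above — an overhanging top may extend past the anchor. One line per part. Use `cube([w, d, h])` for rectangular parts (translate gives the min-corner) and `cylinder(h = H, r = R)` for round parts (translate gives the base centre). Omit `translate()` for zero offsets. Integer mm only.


translate([581, 413, 0]) cylinder(h = 1606, r = 160);


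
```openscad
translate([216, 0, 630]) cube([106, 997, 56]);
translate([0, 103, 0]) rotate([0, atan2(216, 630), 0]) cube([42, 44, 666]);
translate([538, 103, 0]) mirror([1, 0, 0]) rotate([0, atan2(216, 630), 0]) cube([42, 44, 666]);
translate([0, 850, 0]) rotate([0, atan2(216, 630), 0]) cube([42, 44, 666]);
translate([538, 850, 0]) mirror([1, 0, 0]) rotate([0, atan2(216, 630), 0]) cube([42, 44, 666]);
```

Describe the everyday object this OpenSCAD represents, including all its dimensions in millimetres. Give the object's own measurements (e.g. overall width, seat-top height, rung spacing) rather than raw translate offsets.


A sawhorse. A 106×997×56 mm beam (x, y, z) sits on two A-frame leg pairs. Each pair is two raked legs of 42×44 mm section (44 mm along y) splaying symmetrically in x. Each leg rises 630 mm vertically over 216 mm of horizontal reach and is 666 mm long along its own axis. Every leg's outer bottom edge rests on the floor and its outer top edge meets a bottom edge of the beam — the left legs (tilting toward +x) meet the beam's −x bottom edge, the right legs (their mirror images, tilting toward −x) meet its +x bottom edge — so the leg tops tuck under the beam, the beam's underside is 630 mm above the floor, and the feet are 538 mm apart outside-to-outside with the beam centred between them. The two leg pairs are set in 103 mm from either end of the beam.


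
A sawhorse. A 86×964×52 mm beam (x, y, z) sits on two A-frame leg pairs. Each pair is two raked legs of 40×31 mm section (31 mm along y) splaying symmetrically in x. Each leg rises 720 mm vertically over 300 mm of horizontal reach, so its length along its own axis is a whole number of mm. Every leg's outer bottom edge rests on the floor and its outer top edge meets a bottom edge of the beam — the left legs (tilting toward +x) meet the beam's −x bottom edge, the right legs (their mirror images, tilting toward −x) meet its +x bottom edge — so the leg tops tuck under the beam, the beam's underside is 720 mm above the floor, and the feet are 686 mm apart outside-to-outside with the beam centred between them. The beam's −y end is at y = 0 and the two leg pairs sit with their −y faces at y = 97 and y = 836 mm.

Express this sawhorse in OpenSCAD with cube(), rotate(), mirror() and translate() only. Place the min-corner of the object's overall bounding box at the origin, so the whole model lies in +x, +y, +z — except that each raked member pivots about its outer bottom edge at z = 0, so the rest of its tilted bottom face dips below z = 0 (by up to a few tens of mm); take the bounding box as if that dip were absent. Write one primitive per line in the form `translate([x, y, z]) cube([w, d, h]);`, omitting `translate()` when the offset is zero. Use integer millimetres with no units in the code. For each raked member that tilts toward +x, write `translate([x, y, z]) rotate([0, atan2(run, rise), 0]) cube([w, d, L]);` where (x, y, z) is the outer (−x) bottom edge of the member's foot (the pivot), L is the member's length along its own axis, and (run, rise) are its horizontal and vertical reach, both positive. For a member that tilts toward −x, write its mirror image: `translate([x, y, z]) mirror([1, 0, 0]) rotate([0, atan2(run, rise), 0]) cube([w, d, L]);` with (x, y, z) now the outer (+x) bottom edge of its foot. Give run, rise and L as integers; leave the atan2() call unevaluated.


translate([300, 0, 720]) cube([86, 964, 52]);
translate([0, 97, 0]) rotate([0, atan2(300, 720), 0]) cube([40, 31, 780]);
translate([686, 97, 0]) mirror([1, 0, 0]) rotate([0, atan2(300, 720), 0]) cube([40, 31, 780]);
translate([0, 836, 0]) rotate([0, atan2(300, 720), 0]) cube([40, 31, 780]);
translate([686, 836, 0]) mirror([1, 0, 0]) rotate([0, atan2(300, 720), 0]) cube([40, 31, 780]);


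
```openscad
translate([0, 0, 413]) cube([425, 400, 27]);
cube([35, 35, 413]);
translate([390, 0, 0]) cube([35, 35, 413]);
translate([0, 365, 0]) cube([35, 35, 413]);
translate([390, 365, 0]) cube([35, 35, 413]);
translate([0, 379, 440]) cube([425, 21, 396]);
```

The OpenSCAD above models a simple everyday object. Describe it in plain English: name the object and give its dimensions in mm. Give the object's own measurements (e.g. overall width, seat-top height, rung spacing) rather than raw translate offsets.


A chair. The seat is a 425×400×27 mm slab with its top at z = 440 mm, on four 35×35 mm corner legs (flush with the seat edges, standing on z = 0). A flat backrest 21 mm thick, 396 mm tall, spans the full seat width and rises from the seat top along its +y edge, rear face flush with the rear of the seat.


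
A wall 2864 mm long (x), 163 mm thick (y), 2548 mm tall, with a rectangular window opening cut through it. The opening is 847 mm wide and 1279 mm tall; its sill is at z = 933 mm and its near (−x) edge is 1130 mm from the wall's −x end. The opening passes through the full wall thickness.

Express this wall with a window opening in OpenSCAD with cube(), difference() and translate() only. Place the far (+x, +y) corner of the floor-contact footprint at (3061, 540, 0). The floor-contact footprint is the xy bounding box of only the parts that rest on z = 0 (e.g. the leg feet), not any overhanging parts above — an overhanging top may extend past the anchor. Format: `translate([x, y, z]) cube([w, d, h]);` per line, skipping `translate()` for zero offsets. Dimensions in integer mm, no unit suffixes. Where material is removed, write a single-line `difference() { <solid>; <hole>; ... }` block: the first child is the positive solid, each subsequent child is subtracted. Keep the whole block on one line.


difference() { translate([197, 377, 0]) cube([2864, 163, 2548]); translate([1327, 377, 933]) cube([847, 163, 1279]); }
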